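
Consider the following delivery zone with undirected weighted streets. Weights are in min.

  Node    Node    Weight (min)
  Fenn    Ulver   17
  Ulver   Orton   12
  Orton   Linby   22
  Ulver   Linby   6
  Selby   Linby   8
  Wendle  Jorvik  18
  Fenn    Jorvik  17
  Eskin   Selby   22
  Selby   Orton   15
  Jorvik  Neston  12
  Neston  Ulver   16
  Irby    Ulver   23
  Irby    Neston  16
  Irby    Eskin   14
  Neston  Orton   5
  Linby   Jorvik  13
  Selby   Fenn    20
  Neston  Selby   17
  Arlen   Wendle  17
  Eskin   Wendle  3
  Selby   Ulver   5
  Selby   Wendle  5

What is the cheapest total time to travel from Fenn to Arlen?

42 min

Running Dijkstra from Fenn:
Fenn: 0
Ulver: 17  (via Fenn)
Jorvik: 17  (via Fenn)
Selby: 20  (via Fenn)
Linby: 23  (via Ulver)
Wendle: 25  (via Selby)
Eskin: 28  (via Wendle)
Orton: 29  (via Ulver)
Neston: 29  (via Jorvik)
Irby: 40  (via Ulver)
Arlen: 42  (via Wendle)
Shortest route: Fenn → Selby → Wendle → Arlen = 42 min.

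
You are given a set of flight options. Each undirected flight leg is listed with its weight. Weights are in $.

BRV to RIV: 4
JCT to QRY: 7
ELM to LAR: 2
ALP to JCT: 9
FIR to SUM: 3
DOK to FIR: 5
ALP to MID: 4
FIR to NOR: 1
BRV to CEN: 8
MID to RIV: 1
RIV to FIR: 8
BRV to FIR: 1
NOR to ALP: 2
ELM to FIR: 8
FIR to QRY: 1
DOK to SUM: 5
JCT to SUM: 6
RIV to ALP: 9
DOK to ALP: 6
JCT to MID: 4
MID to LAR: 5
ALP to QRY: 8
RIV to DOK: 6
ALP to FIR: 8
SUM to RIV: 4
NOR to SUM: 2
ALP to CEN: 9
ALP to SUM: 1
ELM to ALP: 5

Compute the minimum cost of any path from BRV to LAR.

Compare a few routes:
BRV → FIR → ELM → LAR: 1+8+2 = 11
BRV → RIV → MID → LAR: 4+1+5 = 10
BRV → FIR → NOR → ALP → ELM → LAR: 1+1+2+5+2 = 11
BRV → FIR → SUM → ALP → ELM → LAR: 1+3+1+5+2 = 12
The minimum is $10 via BRV → RIV → MID → LAR.

$10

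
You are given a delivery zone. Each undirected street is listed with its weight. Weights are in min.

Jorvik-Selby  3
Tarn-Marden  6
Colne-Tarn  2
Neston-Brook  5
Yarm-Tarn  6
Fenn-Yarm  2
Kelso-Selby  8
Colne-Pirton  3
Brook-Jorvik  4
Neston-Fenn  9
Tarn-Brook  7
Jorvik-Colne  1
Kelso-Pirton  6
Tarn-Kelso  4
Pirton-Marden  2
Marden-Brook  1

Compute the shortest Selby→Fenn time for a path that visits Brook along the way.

21 min

Best Selby to Brook: Selby → Jorvik → Brook costing 7
Shortest Brook→Fenn: Brook → Neston → Fenn = 14
Total via Brook: 7 + 14 = 21 min.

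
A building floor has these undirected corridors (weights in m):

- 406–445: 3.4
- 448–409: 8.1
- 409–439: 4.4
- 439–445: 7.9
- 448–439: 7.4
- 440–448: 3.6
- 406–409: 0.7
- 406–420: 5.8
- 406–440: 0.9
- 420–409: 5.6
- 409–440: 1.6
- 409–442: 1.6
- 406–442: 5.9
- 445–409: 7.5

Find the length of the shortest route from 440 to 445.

Shortest distances from 440:
440: 0
406: 0.9  (via 440)
409: 1.6  (via 440)
442: 3.2  (via 409)
448: 3.6  (via 440)
445: 4.3  (via 406)
Shortest route: 440 → 406 → 445 = 4.3 m.

4.3 m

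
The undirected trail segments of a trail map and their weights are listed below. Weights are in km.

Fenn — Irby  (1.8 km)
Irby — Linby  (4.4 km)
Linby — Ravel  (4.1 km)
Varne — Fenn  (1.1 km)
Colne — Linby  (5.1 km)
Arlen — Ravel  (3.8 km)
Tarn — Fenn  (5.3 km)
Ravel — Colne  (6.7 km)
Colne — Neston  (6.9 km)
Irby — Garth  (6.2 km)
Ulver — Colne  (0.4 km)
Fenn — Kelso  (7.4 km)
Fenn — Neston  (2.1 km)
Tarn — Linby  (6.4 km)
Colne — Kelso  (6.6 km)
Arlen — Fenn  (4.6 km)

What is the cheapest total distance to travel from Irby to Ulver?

Running Dijkstra from Irby:
Irby: 0
Fenn: 1.8  (via Irby)
Varne: 2.9  (via Fenn)
Neston: 3.9  (via Fenn)
Linby: 4.4  (via Irby)
Garth: 6.2  (via Irby)
Arlen: 6.4  (via Fenn)
Tarn: 7.1  (via Fenn)
Ravel: 8.5  (via Linby)
Kelso: 9.2  (via Fenn)
Colne: 9.5  (via Linby)
Ulver: 9.9  (via Colne)
Shortest route: Irby → Linby → Colne → Ulver = 9.9 km.

9.9 km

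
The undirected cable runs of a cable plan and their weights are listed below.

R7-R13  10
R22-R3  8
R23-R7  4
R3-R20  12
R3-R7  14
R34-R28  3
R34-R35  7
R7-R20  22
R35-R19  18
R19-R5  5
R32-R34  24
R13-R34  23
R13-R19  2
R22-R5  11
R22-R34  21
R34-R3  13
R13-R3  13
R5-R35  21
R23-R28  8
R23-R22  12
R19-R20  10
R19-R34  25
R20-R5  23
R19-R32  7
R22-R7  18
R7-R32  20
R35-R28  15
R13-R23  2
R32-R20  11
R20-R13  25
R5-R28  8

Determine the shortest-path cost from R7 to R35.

22

Compare a few routes:
R7 → R13 → R23 → R28 → R34 → R35: 10+2+8+3+7 = 30
R7 → R23 → R28 → R34 → R35: 4+8+3+7 = 22
R7 → R23 → R28 → R35: 4+8+15 = 27
R7 → R23 → R13 → R19 → R35: 4+2+2+18 = 26
Cheapest is R7 → R23 → R28 → R34 → R35 at 22.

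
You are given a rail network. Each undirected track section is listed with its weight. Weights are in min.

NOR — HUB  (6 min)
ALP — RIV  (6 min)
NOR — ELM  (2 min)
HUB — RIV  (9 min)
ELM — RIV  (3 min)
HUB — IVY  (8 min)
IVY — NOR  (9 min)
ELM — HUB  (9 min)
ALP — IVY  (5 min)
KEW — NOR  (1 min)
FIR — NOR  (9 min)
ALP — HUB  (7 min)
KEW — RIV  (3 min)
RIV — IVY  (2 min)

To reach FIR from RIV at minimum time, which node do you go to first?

Compare a few routes:
RIV → KEW → NOR → FIR: 3+1+9 = 13
RIV → IVY → NOR → FIR: 2+9+9 = 20
RIV → ELM → NOR → FIR: 3+2+9 = 14
Cheapest is RIV → KEW → NOR → FIR at 13 min.
So from RIV the first move is to KEW.

KEW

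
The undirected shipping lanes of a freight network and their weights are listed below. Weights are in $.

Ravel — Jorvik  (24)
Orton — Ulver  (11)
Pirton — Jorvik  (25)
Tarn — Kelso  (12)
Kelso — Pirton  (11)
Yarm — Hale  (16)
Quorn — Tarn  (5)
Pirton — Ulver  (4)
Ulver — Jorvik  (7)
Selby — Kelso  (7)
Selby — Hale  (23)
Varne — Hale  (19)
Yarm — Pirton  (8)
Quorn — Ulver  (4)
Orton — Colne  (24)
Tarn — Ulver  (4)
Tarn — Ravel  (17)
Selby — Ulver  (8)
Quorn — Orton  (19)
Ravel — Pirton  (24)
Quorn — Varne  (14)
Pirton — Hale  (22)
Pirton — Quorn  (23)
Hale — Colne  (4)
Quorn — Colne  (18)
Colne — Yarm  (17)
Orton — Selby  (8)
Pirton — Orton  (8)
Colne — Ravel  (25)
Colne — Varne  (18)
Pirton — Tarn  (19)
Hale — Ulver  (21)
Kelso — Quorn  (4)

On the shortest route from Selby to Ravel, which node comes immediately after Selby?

Enumerating some paths:
Selby–Kelso–Quorn–Tarn–Ravel: 7+4+5+17 = 33
Selby–Ulver–Tarn–Ravel: 8+4+17 = 29
Selby–Ulver–Quorn–Tarn–Ravel: 8+4+5+17 = 34
Cheapest is Selby–Ulver–Tarn–Ravel at $29.
So from Selby the first move is to Ulver.

Ulver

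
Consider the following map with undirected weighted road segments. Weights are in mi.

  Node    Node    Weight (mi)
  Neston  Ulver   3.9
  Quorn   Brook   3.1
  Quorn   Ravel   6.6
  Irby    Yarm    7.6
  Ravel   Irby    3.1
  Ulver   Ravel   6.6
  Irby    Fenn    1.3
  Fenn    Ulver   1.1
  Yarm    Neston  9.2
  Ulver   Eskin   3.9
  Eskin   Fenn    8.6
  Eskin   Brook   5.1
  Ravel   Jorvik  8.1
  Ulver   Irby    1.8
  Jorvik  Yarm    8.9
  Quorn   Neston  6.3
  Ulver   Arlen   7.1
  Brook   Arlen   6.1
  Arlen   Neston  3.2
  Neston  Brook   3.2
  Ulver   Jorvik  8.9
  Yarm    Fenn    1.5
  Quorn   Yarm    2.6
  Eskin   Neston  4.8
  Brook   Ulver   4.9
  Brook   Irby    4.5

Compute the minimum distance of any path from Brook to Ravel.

Running Dijkstra from Brook:
Brook: 0
Quorn: 3.1  (via Brook)
Neston: 3.2  (via Brook)
Irby: 4.5  (via Brook)
Ulver: 4.9  (via Brook)
Eskin: 5.1  (via Brook)
Yarm: 5.7  (via Quorn)
Fenn: 5.8  (via Irby)
Arlen: 6.1  (via Brook)
Ravel: 7.6  (via Irby)
Shortest route: Brook–Irby–Ravel = 7.6 mi.

7.6 mi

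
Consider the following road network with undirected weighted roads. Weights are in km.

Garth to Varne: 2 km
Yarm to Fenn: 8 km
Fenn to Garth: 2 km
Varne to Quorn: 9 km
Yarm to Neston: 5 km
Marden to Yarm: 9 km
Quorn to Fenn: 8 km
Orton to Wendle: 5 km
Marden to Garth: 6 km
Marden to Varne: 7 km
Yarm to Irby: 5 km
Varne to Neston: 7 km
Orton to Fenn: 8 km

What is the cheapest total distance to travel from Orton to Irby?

21 km

Candidate routes:
Orton–Fenn–Yarm–Irby: 8+8+5 = 21
Orton–Fenn–Garth–Marden–Yarm–Irby: 8+2+6+9+5 = 30
Orton–Fenn–Garth–Varne–Neston–Yarm–Irby: 8+2+2+7+5+5 = 29
The minimum is 21 km via Orton–Fenn–Yarm–Irby.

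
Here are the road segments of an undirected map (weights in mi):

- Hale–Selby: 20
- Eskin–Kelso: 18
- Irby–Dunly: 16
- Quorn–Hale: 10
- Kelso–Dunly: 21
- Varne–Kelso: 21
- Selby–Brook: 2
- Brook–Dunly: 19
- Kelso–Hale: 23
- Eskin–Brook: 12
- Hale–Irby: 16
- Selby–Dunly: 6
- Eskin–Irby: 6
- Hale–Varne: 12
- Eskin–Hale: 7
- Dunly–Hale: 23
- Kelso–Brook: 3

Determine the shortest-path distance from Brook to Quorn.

Shortest distances from Brook:
Brook: 0
Selby: 2  (via Brook)
Kelso: 3  (via Brook)
Dunly: 8  (via Selby)
Eskin: 12  (via Brook)
Irby: 18  (via Eskin)
Hale: 19  (via Eskin)
Varne: 24  (via Kelso)
Quorn: 29  (via Hale)
Shortest route: Brook–Eskin–Hale–Quorn = 29 mi.

29 mi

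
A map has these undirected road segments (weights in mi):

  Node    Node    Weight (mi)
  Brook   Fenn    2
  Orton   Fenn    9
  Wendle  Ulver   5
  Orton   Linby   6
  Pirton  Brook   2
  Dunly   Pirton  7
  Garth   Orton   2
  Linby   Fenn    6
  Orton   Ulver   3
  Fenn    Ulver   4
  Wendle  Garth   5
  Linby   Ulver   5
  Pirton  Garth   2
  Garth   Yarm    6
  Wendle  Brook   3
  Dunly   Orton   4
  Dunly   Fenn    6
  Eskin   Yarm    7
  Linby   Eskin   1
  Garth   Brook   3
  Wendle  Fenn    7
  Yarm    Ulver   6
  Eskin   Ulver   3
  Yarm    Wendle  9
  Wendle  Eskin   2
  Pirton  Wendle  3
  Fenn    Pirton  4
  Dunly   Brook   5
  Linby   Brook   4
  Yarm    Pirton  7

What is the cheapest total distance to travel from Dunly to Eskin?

10 mi

Compare a few routes:
Dunly → Orton → Ulver → Eskin: 4+3+3 = 10
Dunly → Pirton → Wendle → Eskin: 7+3+2 = 12
Dunly → Orton → Linby → Eskin: 4+6+1 = 11
The minimum is 10 mi via Dunly → Orton → Ulver → Eskin.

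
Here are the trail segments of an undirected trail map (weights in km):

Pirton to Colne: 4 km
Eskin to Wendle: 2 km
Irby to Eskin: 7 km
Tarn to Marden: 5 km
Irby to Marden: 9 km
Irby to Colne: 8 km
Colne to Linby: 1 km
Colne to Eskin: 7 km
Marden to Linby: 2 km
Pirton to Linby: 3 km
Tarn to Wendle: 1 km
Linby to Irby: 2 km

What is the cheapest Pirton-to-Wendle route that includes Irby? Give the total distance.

14 km

Shortest Pirton→Irby: Pirton–Linby–Irby = 5
Shortest Irby→Wendle: Irby–Eskin–Wendle = 9
Total via Irby: 5 + 9 = 14 km.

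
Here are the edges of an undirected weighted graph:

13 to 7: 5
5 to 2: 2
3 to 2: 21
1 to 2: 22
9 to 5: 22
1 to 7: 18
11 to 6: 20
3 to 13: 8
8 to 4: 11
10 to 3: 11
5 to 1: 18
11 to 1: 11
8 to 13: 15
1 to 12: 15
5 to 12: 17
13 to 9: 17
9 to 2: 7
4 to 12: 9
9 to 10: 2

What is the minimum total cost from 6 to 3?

62

Candidate routes:
6 - 11 - 1 - 5 - 2 - 9 - 10 - 3: 20+11+18+2+7+2+11 = 71
6 - 11 - 1 - 7 - 13 - 3: 20+11+18+5+8 = 62
The minimum is 62 via 6 - 11 - 1 - 7 - 13 - 3.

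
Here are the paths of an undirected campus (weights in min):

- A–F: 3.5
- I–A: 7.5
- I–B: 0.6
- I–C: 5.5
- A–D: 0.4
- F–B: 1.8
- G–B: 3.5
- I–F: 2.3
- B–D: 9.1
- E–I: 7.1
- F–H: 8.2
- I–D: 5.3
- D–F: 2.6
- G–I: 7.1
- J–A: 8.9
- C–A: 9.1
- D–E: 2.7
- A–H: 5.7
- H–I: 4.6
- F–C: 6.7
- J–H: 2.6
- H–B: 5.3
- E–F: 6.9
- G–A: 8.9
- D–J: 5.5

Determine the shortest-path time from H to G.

8.7 min

Enumerating some paths:
H → I → F → B → G: 4.6+2.3+1.8+3.5 = 12.2
H → I → B → G: 4.6+0.6+3.5 = 8.7
H → B → G: 5.3+3.5 = 8.8
H → I → G: 4.6+7.1 = 11.7
The minimum is 8.7 min via H → I → B → G.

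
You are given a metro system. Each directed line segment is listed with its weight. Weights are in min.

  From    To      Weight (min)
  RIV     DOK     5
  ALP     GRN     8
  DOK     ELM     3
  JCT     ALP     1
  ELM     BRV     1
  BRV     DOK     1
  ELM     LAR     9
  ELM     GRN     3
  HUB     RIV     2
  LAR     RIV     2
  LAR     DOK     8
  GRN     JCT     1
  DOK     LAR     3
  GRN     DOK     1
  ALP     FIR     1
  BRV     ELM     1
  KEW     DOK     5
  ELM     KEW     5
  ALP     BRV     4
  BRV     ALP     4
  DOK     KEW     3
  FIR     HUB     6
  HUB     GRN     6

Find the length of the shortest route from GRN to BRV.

Enumerating some paths:
GRN–JCT–ALP–BRV: 1+1+4 = 6
GRN–DOK–ELM–BRV: 1+3+1 = 5
Cheapest is GRN–DOK–ELM–BRV at 5 min.

5 min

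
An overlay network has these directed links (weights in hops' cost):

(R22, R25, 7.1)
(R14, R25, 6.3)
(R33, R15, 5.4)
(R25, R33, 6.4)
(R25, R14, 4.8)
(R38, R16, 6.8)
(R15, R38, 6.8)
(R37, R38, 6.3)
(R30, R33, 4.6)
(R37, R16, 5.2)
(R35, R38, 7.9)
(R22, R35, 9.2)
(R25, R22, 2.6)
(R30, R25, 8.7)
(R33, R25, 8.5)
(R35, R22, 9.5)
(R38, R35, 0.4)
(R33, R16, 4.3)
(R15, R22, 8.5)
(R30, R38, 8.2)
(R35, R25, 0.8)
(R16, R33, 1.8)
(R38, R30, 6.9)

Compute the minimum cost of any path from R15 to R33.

Compare a few routes:
R15–R38–R16–R33: 6.8+6.8+1.8 = 15.4
R15–R38–R35–R25–R33: 6.8+0.4+0.8+6.4 = 14.4
R15–R38–R30–R33: 6.8+6.9+4.6 = 18.3
The minimum is 14.4 hops' cost via R15–R38–R35–R25–R33.

14.4 hops' cost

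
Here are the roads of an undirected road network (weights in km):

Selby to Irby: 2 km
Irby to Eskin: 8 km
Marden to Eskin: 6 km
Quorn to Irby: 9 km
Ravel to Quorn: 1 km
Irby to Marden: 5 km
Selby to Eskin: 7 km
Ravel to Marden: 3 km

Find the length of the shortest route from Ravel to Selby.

Compare a few routes:
Ravel - Quorn - Irby - Selby: 1+9+2 = 12
Ravel - Marden - Irby - Selby: 3+5+2 = 10
The minimum is 10 km via Ravel - Marden - Irby - Selby.

10 km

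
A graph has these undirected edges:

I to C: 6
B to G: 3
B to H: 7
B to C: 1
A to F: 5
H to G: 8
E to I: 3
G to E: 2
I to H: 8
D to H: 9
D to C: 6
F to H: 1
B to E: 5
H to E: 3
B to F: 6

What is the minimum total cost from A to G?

Settle nodes by increasing distance from A:
A: 0
F: 5  (via A)
H: 6  (via F)
E: 9  (via H)
B: 11  (via F)
G: 11  (via E)
Shortest route: A → F → H → E → G = 11.

11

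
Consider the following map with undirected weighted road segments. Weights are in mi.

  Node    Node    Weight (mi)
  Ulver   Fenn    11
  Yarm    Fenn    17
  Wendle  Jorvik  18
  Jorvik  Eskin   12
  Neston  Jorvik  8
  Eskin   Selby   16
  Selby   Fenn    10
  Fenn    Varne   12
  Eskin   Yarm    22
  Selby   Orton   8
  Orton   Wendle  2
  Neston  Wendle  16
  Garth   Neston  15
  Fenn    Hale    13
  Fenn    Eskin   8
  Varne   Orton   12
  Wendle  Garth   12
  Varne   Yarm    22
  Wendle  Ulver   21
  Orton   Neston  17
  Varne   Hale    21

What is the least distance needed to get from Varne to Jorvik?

32 mi

Compare a few routes:
Varne–Orton–Wendle–Neston–Jorvik: 12+2+16+8 = 38
Varne–Orton–Wendle–Jorvik: 12+2+18 = 32
Varne–Orton–Neston–Jorvik: 12+17+8 = 37
Varne–Orton–Selby–Eskin–Jorvik: 12+8+16+12 = 48
The minimum is 32 mi via Varne–Orton–Wendle–Jorvik.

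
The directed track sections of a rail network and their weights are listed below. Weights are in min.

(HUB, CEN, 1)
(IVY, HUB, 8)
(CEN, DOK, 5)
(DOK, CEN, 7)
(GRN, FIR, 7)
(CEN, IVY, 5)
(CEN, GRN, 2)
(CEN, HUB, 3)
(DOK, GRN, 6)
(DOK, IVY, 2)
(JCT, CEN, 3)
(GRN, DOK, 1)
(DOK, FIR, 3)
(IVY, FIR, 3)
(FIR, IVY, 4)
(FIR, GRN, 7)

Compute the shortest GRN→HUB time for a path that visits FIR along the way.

Shortest GRN→FIR: GRN–DOK–FIR = 4
Best FIR to HUB: FIR–IVY–HUB costing 12
Total via FIR: 4 + 12 = 16 min.

16 min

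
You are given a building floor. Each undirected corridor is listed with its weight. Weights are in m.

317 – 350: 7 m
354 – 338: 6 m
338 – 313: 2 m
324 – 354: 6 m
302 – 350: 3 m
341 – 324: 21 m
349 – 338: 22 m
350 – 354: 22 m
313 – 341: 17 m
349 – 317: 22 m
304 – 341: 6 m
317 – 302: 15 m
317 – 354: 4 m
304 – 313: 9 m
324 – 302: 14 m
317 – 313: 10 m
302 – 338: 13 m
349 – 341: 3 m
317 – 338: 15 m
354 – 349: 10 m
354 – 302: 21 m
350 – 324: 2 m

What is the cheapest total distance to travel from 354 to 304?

Candidate routes:
354 - 349 - 341 - 304: 10+3+6 = 19
354 - 317 - 313 - 304: 4+10+9 = 23
354 - 317 - 338 - 313 - 304: 4+15+2+9 = 30
354 - 338 - 313 - 304: 6+2+9 = 17
Cheapest is 354 - 338 - 313 - 304 at 17 m.

17 m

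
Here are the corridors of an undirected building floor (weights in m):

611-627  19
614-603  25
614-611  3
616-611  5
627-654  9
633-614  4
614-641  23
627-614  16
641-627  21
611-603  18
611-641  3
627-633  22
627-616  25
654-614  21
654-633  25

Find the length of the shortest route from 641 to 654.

27 m

Settle nodes by increasing distance from 641:
641: 0
611: 3  (via 641)
614: 6  (via 611)
616: 8  (via 611)
633: 10  (via 614)
603: 21  (via 611)
627: 21  (via 641)
654: 27  (via 614)
Shortest route: 641 → 611 → 614 → 654 = 27 m.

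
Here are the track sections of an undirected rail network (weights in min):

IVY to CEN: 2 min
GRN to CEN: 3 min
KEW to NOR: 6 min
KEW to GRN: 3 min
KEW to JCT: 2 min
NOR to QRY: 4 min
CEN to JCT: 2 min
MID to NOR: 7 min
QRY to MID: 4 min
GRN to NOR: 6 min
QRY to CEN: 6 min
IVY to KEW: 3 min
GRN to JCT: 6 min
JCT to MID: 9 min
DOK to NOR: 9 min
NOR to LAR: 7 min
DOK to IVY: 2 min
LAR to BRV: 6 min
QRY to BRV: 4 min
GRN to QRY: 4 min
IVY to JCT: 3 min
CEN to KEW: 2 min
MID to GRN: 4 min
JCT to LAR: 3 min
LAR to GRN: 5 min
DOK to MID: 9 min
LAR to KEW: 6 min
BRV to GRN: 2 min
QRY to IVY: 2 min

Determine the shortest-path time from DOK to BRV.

Compare a few routes:
DOK–IVY–QRY–BRV: 2+2+4 = 8
DOK–IVY–CEN–GRN–BRV: 2+2+3+2 = 9
The minimum is 8 min via DOK–IVY–QRY–BRV.

8 min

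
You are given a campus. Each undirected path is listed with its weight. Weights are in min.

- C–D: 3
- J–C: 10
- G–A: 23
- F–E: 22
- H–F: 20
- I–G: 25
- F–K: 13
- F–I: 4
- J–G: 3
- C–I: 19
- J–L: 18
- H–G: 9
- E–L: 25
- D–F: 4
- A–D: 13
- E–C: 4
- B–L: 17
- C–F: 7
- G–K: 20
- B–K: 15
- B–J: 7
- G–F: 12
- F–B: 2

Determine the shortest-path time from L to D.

Running Dijkstra from L:
L: 0
B: 17  (via L)
J: 18  (via L)
F: 19  (via B)
G: 21  (via J)
D: 23  (via F)
Shortest route: L → B → F → D = 23 min.

23 min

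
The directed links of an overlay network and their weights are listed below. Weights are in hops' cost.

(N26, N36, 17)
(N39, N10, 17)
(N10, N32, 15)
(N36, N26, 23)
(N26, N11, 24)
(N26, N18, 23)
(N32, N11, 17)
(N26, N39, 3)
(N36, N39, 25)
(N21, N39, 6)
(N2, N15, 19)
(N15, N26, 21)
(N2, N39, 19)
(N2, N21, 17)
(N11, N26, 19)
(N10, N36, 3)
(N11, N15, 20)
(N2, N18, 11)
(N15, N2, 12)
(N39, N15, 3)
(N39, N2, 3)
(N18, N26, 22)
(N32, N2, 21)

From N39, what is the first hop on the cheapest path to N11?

N15

Enumerating some paths:
N39 - N15 - N26 - N11: 3+21+24 = 48
N39 - N2 - N18 - N26 - N11: 3+11+22+24 = 60
N39 - N10 - N32 - N11: 17+15+17 = 49
Cheapest is N39 - N15 - N26 - N11 at 48 hops' cost.
So from N39 the first move is to N15.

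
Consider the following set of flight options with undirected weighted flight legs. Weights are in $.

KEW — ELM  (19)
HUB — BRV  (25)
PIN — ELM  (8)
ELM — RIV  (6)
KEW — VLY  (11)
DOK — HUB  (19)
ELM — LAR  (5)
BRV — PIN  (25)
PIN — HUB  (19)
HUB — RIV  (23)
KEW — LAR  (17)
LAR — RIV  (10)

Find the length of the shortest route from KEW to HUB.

$46

Shortest distances from KEW:
KEW: 0
VLY: 11  (via KEW)
LAR: 17  (via KEW)
ELM: 19  (via KEW)
RIV: 25  (via ELM)
PIN: 27  (via ELM)
HUB: 46  (via PIN)
Shortest route: KEW → ELM → PIN → HUB = $46.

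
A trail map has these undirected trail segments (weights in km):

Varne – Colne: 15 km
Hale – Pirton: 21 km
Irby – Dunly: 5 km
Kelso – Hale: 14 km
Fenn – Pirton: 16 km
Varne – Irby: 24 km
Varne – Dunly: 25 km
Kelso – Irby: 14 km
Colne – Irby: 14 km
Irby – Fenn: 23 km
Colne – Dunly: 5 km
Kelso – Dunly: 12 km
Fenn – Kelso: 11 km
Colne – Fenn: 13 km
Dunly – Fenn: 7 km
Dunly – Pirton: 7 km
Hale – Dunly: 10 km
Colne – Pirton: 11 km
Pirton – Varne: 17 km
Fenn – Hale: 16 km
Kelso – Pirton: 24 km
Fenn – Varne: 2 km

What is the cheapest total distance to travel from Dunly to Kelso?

12 km

Enumerating some paths:
Dunly–Irby–Kelso: 5+14 = 19
Dunly–Hale–Kelso: 10+14 = 24
Dunly–Kelso: 12 = 12
Dunly–Fenn–Kelso: 7+11 = 18
Cheapest is Dunly–Kelso at 12 km.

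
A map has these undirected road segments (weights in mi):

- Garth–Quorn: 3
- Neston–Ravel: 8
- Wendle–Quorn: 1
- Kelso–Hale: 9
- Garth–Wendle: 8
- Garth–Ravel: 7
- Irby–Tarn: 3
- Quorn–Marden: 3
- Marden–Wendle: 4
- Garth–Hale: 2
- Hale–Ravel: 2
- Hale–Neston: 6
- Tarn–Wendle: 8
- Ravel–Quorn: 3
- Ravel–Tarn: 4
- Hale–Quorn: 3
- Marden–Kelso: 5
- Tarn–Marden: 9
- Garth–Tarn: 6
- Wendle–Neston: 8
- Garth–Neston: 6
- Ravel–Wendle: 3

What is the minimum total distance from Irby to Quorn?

Running Dijkstra from Irby:
Irby: 0
Tarn: 3  (via Irby)
Ravel: 7  (via Tarn)
Garth: 9  (via Tarn)
Hale: 9  (via Ravel)
Quorn: 10  (via Ravel)
Shortest route: Irby → Tarn → Ravel → Quorn = 10 mi.

10 mi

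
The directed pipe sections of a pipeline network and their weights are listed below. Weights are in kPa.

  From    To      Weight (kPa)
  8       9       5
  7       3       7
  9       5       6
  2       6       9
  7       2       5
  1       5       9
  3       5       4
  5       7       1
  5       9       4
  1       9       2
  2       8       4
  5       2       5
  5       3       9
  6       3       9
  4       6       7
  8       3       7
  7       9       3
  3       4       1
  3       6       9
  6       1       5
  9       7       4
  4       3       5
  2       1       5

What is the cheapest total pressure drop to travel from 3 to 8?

Shortest distances from 3:
3: 0
4: 1  (via 3)
5: 4  (via 3)
7: 5  (via 5)
6: 8  (via 4)
9: 8  (via 5)
2: 9  (via 5)
1: 13  (via 6)
8: 13  (via 2)
Shortest route: 3–5–2–8 = 13 kPa.

13 kPa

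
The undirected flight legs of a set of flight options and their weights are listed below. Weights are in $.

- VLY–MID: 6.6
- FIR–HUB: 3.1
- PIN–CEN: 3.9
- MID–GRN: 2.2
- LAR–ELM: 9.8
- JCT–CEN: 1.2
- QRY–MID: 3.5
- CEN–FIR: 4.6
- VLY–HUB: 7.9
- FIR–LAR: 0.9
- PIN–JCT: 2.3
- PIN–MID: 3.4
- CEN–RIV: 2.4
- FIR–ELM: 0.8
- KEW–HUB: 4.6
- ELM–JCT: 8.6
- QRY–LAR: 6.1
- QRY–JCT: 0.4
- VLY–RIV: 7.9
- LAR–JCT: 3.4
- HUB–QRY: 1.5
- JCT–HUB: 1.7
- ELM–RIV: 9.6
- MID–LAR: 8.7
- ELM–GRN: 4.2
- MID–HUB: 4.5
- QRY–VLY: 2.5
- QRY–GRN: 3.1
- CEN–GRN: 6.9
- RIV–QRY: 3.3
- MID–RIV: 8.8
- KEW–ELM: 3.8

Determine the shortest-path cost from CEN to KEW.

Settle nodes by increasing distance from CEN:
CEN: 0
JCT: 1.2  (via CEN)
QRY: 1.6  (via JCT)
RIV: 2.4  (via CEN)
HUB: 2.9  (via JCT)
PIN: 3.5  (via JCT)
VLY: 4.1  (via QRY)
FIR: 4.6  (via CEN)
LAR: 4.6  (via JCT)
GRN: 4.7  (via QRY)
MID: 5.1  (via QRY)
ELM: 5.4  (via FIR)
KEW: 7.5  (via HUB)
Shortest route: CEN → JCT → HUB → KEW = $7.5.

$7.5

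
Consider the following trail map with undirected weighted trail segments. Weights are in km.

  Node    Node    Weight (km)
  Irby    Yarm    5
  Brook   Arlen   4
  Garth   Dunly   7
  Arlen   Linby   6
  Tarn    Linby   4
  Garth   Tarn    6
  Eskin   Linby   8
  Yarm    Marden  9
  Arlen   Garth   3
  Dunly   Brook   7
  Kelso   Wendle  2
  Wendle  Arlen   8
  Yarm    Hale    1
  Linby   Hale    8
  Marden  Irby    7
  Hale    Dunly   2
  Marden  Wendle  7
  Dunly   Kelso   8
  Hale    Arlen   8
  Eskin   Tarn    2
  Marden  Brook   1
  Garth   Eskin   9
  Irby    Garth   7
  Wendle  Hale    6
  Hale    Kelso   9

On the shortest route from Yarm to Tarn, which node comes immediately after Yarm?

Enumerating some paths:
Yarm - Irby - Garth - Tarn: 5+7+6 = 18
Yarm - Hale - Linby - Tarn: 1+8+4 = 13
Yarm - Hale - Dunly - Garth - Tarn: 1+2+7+6 = 16
Yarm - Hale - Arlen - Garth - Tarn: 1+8+3+6 = 18
Cheapest is Yarm - Hale - Linby - Tarn at 13 km.
So from Yarm the first move is to Hale.

Hale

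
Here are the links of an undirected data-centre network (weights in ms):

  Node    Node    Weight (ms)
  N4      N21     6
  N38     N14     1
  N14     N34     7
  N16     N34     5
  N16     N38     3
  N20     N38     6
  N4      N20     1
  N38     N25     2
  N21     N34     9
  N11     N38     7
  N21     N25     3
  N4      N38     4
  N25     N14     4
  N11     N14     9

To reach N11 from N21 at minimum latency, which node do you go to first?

Compare a few routes:
N21 - N25 - N38 - N11: 3+2+7 = 12
N21 - N25 - N14 - N38 - N11: 3+4+1+7 = 15
N21 - N25 - N38 - N14 - N11: 3+2+1+9 = 15
Cheapest is N21 - N25 - N38 - N11 at 12 ms.
So from N21 the first move is to N25.

N25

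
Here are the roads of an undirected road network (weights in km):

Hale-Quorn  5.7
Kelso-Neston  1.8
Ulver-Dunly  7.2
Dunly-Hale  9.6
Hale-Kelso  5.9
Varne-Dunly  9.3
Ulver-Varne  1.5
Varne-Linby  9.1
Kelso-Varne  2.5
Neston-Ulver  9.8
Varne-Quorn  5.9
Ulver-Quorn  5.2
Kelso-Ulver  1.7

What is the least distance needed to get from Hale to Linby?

17.5 km

Enumerating some paths:
Hale–Quorn–Varne–Linby: 5.7+5.9+9.1 = 20.7
Hale–Quorn–Ulver–Varne–Linby: 5.7+5.2+1.5+9.1 = 21.5
Hale–Kelso–Varne–Linby: 5.9+2.5+9.1 = 17.5
Hale–Kelso–Ulver–Varne–Linby: 5.9+1.7+1.5+9.1 = 18.2
Cheapest is Hale–Kelso–Varne–Linby at 17.5 km.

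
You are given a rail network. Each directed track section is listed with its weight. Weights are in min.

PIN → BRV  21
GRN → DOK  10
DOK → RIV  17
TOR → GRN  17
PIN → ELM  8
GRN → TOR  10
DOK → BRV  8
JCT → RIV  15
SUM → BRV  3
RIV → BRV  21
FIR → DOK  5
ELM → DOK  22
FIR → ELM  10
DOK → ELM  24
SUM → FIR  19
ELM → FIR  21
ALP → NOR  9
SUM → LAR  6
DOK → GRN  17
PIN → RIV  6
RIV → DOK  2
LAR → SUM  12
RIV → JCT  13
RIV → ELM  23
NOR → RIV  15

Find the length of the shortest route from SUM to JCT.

Candidate routes:
SUM–FIR–DOK–RIV–JCT: 19+5+17+13 = 54
SUM–FIR–ELM–DOK–RIV–JCT: 19+10+22+17+13 = 81
The minimum is 54 min via SUM–FIR–DOK–RIV–JCT.

54 min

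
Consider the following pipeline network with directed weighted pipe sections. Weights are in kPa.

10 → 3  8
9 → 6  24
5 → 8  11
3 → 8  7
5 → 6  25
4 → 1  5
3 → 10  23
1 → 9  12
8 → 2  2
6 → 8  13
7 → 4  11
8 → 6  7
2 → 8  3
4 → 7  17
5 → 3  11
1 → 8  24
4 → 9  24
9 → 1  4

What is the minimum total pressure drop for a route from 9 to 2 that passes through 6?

Best 9 to 6: 9–6 costing 24
Best 6 to 2: 6–8–2 costing 15
Total via 6: 24 + 15 = 39 kPa.

39 kPa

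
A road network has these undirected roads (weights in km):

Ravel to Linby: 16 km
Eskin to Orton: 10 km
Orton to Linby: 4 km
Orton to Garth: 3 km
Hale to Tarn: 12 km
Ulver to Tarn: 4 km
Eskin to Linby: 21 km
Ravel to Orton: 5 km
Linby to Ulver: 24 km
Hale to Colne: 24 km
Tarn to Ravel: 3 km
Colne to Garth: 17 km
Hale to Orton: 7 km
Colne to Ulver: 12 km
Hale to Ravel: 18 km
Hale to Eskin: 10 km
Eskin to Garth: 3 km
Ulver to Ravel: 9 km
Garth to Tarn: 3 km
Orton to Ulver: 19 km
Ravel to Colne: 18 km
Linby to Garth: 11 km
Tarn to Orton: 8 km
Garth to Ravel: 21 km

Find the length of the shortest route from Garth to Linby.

Candidate routes:
Garth–Orton–Linby: 3+4 = 7
Garth–Linby: 11 = 11
Cheapest is Garth–Orton–Linby at 7 km.

7 km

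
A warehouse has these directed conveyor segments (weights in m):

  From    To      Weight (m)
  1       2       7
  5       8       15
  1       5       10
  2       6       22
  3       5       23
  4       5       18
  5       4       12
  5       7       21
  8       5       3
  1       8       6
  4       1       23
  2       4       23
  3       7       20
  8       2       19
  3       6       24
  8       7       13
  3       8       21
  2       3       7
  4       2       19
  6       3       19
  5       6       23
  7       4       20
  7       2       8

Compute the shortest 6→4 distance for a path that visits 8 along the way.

55 m

Shortest 6→8: 6–3–8 = 40
Shortest 8→4: 8–5–4 = 15
Total via 8: 40 + 15 = 55 m.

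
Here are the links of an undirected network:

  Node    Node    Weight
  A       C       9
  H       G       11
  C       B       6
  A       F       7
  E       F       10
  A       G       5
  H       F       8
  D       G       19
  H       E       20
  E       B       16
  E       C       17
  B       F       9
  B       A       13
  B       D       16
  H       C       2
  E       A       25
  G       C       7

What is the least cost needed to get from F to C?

10

Candidate routes:
F–H–C: 8+2 = 10
F–B–C: 9+6 = 15
The minimum is 10 via F–H–C.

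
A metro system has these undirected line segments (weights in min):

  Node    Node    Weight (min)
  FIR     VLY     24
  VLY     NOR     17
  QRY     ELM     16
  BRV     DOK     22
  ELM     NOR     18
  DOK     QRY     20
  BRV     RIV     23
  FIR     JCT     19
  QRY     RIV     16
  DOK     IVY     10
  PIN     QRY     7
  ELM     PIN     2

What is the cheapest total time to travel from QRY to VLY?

Settle nodes by increasing distance from QRY:
QRY: 0
PIN: 7  (via QRY)
ELM: 9  (via PIN)
RIV: 16  (via QRY)
DOK: 20  (via QRY)
NOR: 27  (via ELM)
IVY: 30  (via DOK)
BRV: 39  (via RIV)
VLY: 44  (via NOR)
Shortest route: QRY → PIN → ELM → NOR → VLY = 44 min.

44 min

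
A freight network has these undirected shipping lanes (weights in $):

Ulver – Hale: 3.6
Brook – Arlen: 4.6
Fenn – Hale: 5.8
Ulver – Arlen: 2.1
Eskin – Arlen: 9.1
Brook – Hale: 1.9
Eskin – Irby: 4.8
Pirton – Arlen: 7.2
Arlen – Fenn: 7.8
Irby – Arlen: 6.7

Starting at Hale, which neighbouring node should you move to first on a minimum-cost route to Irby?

Ulver

Compare a few routes:
Hale → Ulver → Arlen → Irby: 3.6+2.1+6.7 = 12.4
Hale → Brook → Arlen → Irby: 1.9+4.6+6.7 = 13.2
Hale → Ulver → Arlen → Eskin → Irby: 3.6+2.1+9.1+4.8 = 19.6
The minimum is $12.4 via Hale → Ulver → Arlen → Irby.
So from Hale the first move is to Ulver.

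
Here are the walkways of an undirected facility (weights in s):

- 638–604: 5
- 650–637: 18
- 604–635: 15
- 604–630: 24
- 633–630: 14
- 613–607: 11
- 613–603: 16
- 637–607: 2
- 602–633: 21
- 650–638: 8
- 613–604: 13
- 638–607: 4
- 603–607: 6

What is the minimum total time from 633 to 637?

49 s

Enumerating some paths:
633 → 630 → 604 → 613 → 607 → 637: 14+24+13+11+2 = 64
633 → 630 → 604 → 638 → 607 → 637: 14+24+5+4+2 = 49
Cheapest is 633 → 630 → 604 → 638 → 607 → 637 at 49 s.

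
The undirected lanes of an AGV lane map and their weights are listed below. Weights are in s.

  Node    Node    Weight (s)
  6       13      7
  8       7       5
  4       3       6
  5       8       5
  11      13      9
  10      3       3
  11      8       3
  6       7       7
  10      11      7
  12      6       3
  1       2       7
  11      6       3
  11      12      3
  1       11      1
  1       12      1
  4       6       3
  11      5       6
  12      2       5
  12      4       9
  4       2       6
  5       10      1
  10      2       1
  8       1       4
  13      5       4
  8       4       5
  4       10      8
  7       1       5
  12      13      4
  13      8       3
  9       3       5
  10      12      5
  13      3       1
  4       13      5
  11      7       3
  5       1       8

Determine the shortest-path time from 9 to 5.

9 s

Compare a few routes:
9 → 3 → 13 → 5: 5+1+4 = 10
9 → 3 → 10 → 5: 5+3+1 = 9
9 → 3 → 13 → 8 → 5: 5+1+3+5 = 14
Cheapest is 9 → 3 → 10 → 5 at 9 s.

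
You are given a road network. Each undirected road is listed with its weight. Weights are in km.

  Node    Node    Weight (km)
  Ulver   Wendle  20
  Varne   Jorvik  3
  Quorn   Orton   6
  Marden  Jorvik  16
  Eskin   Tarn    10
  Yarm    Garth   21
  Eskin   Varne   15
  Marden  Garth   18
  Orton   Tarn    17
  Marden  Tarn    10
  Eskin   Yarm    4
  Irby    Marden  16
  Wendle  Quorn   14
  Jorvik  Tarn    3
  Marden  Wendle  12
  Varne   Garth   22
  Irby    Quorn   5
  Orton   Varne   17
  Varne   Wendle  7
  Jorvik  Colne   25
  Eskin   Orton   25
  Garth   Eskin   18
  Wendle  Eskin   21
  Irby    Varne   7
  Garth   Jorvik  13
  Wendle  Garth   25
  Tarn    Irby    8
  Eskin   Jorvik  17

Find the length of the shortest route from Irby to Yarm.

22 km

Shortest distances from Irby:
Irby: 0
Quorn: 5  (via Irby)
Varne: 7  (via Irby)
Tarn: 8  (via Irby)
Jorvik: 10  (via Varne)
Orton: 11  (via Quorn)
Wendle: 14  (via Varne)
Marden: 16  (via Irby)
Eskin: 18  (via Tarn)
Yarm: 22  (via Eskin)
Shortest route: Irby → Tarn → Eskin → Yarm = 22 km.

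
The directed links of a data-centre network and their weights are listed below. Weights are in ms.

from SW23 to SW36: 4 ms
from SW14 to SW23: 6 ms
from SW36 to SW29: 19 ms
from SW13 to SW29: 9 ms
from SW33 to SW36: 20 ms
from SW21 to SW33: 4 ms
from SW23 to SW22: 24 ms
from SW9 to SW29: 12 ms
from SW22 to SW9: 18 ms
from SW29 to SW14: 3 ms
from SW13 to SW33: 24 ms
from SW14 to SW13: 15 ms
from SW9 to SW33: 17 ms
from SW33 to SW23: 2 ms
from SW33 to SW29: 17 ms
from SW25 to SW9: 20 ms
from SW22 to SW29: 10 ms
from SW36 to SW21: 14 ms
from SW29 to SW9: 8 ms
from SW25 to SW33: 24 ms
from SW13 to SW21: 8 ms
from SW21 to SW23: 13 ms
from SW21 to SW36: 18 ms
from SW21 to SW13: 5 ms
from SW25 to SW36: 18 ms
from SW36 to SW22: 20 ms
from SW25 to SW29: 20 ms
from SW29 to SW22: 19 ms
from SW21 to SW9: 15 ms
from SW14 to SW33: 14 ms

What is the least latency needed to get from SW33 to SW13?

Compare a few routes:
SW33–SW29–SW14–SW13: 17+3+15 = 35
SW33–SW36–SW21–SW13: 20+14+5 = 39
SW33–SW23–SW36–SW21–SW13: 2+4+14+5 = 25
The minimum is 25 ms via SW33–SW23–SW36–SW21–SW13.

25 ms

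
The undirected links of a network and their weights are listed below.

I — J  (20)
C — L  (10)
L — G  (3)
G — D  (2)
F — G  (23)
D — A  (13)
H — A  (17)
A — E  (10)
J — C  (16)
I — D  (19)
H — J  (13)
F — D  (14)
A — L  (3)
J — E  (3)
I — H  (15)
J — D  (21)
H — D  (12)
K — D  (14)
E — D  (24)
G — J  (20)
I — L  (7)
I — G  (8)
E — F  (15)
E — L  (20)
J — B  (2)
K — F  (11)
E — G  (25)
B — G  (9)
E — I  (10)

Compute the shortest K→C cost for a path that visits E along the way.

Best K to E: K–F–E costing 26
Shortest E→C: E–J–C = 19
Total via E: 26 + 19 = 45.

45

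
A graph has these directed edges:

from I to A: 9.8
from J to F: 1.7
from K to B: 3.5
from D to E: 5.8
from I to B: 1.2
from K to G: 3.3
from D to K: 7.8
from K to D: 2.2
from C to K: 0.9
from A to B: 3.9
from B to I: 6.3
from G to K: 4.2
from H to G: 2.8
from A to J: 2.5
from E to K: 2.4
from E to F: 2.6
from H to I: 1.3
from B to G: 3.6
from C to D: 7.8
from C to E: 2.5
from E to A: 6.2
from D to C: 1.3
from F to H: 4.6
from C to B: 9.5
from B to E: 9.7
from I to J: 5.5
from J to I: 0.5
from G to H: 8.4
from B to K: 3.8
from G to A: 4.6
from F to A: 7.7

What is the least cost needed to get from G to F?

Running Dijkstra from G:
G: 0
K: 4.2  (via G)
A: 4.6  (via G)
D: 6.4  (via K)
J: 7.1  (via A)
I: 7.6  (via J)
B: 7.7  (via K)
C: 7.7  (via D)
H: 8.4  (via G)
F: 8.8  (via J)
Shortest route: G–A–J–F = 8.8.

8.8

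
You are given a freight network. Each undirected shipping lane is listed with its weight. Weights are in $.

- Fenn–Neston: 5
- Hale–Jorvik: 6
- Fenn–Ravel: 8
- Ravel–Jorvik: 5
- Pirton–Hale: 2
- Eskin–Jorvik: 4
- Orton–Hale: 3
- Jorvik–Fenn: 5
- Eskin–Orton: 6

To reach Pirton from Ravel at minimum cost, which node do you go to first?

Compare a few routes:
Ravel–Jorvik–Hale–Pirton: 5+6+2 = 13
Ravel–Fenn–Jorvik–Hale–Pirton: 8+5+6+2 = 21
Ravel–Fenn–Jorvik–Eskin–Orton–Hale–Pirton: 8+5+4+6+3+2 = 28
Ravel–Jorvik–Eskin–Orton–Hale–Pirton: 5+4+6+3+2 = 20
Cheapest is Ravel–Jorvik–Hale–Pirton at $13.
So from Ravel the first move is to Jorvik.

Jorvik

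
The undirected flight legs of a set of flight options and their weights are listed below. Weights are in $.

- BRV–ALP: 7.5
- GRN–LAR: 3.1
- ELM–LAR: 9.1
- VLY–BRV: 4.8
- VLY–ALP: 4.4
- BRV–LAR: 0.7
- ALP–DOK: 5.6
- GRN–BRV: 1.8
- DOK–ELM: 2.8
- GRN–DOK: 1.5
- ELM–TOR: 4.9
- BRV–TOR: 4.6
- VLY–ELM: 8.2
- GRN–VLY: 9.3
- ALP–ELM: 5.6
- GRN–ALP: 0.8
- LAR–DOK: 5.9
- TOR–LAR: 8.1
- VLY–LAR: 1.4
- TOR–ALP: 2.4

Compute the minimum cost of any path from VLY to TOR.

$6.7

Settle nodes by increasing distance from VLY:
VLY: 0
LAR: 1.4  (via VLY)
BRV: 2.1  (via LAR)
GRN: 3.9  (via BRV)
ALP: 4.4  (via VLY)
DOK: 5.4  (via GRN)
TOR: 6.7  (via BRV)
Shortest route: VLY → LAR → BRV → TOR = $6.7.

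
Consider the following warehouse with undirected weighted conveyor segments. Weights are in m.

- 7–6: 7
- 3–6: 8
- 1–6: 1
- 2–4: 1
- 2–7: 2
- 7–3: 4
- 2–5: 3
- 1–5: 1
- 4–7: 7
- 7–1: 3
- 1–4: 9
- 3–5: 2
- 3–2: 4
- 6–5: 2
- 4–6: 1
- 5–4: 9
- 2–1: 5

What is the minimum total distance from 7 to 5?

Running Dijkstra from 7:
7: 0
2: 2  (via 7)
1: 3  (via 7)
4: 3  (via 2)
3: 4  (via 7)
5: 4  (via 1)
Shortest route: 7 → 1 → 5 = 4 m.

4 m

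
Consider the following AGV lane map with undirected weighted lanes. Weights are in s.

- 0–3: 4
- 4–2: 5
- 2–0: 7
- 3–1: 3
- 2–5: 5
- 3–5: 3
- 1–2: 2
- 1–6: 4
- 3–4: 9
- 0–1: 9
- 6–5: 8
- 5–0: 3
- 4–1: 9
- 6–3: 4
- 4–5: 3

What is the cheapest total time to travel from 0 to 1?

7 s

Settle nodes by increasing distance from 0:
0: 0
5: 3  (via 0)
3: 4  (via 0)
4: 6  (via 5)
1: 7  (via 3)
Shortest route: 0–3–1 = 7 s.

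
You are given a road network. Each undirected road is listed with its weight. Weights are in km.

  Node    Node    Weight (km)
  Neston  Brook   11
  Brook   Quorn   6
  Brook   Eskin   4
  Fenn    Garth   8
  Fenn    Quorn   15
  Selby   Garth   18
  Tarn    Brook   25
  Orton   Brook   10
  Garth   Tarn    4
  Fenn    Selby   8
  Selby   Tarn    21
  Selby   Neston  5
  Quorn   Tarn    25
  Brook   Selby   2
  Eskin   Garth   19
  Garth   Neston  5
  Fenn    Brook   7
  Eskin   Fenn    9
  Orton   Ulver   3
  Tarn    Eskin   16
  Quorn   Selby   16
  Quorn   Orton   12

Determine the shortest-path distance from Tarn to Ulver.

Shortest distances from Tarn:
Tarn: 0
Garth: 4  (via Tarn)
Neston: 9  (via Garth)
Fenn: 12  (via Garth)
Selby: 14  (via Neston)
Eskin: 16  (via Tarn)
Brook: 16  (via Selby)
Quorn: 22  (via Brook)
Orton: 26  (via Brook)
Ulver: 29  (via Orton)
Shortest route: Tarn → Garth → Neston → Selby → Brook → Orton → Ulver = 29 km.

29 km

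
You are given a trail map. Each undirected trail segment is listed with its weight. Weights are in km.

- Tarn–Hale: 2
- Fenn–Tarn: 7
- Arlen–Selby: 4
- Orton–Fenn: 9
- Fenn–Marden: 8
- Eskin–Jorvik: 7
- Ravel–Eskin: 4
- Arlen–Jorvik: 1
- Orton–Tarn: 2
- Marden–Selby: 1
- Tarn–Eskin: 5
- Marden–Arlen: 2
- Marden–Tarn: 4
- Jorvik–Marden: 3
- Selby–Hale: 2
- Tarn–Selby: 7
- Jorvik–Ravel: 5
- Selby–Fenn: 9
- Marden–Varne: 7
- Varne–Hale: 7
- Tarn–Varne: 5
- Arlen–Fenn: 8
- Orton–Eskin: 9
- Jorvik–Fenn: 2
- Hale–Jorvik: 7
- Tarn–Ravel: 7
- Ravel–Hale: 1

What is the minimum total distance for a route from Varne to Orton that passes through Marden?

Best Varne to Marden: Varne → Marden costing 7
Shortest Marden→Orton: Marden → Tarn → Orton = 6
Total via Marden: 7 + 6 = 13 km.

13 km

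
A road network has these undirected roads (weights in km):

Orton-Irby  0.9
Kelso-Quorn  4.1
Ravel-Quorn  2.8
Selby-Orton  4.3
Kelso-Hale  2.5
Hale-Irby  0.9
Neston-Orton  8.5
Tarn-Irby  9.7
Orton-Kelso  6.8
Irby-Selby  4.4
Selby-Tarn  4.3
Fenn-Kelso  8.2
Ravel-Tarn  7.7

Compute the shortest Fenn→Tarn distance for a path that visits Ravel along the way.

Shortest Fenn→Ravel: Fenn–Kelso–Quorn–Ravel = 15.1
Best Ravel to Tarn: Ravel–Tarn costing 7.7
Total via Ravel: 15.1 + 7.7 = 22.8 km.

22.8 km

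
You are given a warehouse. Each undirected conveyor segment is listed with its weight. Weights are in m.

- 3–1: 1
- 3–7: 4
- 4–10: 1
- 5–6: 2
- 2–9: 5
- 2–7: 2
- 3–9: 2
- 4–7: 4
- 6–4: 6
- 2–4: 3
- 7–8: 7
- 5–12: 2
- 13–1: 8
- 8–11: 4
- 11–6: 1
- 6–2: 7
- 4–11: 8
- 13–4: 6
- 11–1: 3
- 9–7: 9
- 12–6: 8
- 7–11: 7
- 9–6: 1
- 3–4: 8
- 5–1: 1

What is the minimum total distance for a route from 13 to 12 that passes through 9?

Shortest 13→9: 13–1–3–9 = 11
Best 9 to 12: 9–6–5–12 costing 5
Total via 9: 11 + 5 = 16 m.

16 m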